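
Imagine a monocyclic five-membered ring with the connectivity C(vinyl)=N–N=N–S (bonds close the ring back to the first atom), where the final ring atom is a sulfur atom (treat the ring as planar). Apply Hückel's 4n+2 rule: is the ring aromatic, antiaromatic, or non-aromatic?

Check conjugation: each doubly-bonded ring atom is sp² with one p-orbital electron; the doubly-bonded nitrogens are pyridine-type — their lone pairs lie in the ring plane, leaving one electron in the p orbital; the sulfur donates one lone pair from its p orbital — every position has a p orbital, so the cyclic π system is continuous.
Adding the contributions, 2 × 2 = 4 from the double-bond units + 2 from the S atom = 6.
With 6 π electrons (n = 1), the Hückel 4n+2 condition holds.

Aromatic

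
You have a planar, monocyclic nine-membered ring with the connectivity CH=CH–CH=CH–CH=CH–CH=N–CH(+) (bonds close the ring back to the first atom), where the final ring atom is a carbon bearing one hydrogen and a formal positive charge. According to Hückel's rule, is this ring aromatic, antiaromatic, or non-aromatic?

Every ring atom contributes a p orbital perpendicular to the ring (every atom in a ring double bond is sp² and brings one electron to the p orbital; the doubly-bonded nitrogens are pyridine-type — their lone pairs lie in the ring plane, leaving one electron in the p orbital; the carbocation has an empty p orbital), so the π system is cyclic and fully conjugated.
Tallying contributions gives 4 × 2 = 8 from the double-bond units + 0 from the CH(+) atom = 8.
A 4n π count (8, n = 2) in a planar conjugated ring means antiaromatic.

Antiaromatic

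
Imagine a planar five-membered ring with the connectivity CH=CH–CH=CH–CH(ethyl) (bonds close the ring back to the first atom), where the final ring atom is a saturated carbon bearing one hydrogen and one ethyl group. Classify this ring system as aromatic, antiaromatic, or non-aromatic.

Non-aromatic

At the CH(ethyl) position, that saturated carbon is sp³ and has no p orbital in the ring π system; the ring's p-orbital overlap is broken there.
A ring that is not fully conjugated cannot be aromatic or antiaromatic regardless of its π-electron count.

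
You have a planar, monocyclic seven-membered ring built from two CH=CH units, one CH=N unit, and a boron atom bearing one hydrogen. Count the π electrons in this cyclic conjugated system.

Every ring atom contributes a p orbital perpendicular to the ring (each doubly-bonded ring atom is sp² with one p-orbital electron; each =N– nitrogen is pyridine-type (lone pair in the sp² plane, one electron in the p orbital); the boron has an empty p orbital), so the π system is cyclic and fully conjugated.
Counting π electrons: 3 × 2 = 6 from the double-bond units + 0 from the BH atom = 6.

6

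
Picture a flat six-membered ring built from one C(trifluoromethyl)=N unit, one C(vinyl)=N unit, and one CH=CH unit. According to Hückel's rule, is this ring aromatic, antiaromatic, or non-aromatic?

Every ring atom contributes a p orbital perpendicular to the ring (the double-bond atoms are sp², each contributing one p electron; the doubly-bonded nitrogens are pyridine-type — their lone pairs lie in the ring plane, leaving one electron in the p orbital), so the π system is cyclic and fully conjugated.
π-electron count: 3 × 2 = 6 from the 3 double-bond units.
Since 6 = 4·1 + 2, the ring meets the 4n+2 criterion.

Aromatic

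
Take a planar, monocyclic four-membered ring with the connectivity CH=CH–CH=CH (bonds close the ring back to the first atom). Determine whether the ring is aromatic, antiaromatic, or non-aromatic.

Antiaromatic

Check conjugation: the double-bond atoms are sp², each contributing one p electron — every position has a p orbital, so the cyclic π system is continuous.
π-electron count: 2 × 2 = 4 from the 2 double-bond units.
With 4 = 4·1 π electrons, Hückel's rule classifies the planar ring as antiaromatic.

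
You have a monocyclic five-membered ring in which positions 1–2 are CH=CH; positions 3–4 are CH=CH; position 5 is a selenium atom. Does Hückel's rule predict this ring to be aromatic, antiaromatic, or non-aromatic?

All ring atoms are sp² and supply a p orbital to the ring (every atom in a ring double bond is sp² and brings one electron to the p orbital; the selenium donates one lone pair from its p orbital); the conjugation is uninterrupted.
Adding the contributions, 2 × 2 = 4 from the double-bond units + 2 from the Se atom = 6.
Since 6 = 4·1 + 2, the ring meets the 4n+2 criterion.
This is selenophene.

Aromatic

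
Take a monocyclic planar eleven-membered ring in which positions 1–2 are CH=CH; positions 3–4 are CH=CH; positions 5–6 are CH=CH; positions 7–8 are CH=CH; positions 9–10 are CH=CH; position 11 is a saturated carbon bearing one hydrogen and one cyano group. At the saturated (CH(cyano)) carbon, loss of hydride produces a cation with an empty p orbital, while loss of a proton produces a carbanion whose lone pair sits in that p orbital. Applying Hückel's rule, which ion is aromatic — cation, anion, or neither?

Both ions have a continuous loop of p orbitals — each ring atom is sp².
Cation: 5 × 2 + 0 = 10 π electrons → 4(2)+2, aromatic.
Anion: 5 × 2 + 2 = 12 π electrons → 4(3), antiaromatic.

The cation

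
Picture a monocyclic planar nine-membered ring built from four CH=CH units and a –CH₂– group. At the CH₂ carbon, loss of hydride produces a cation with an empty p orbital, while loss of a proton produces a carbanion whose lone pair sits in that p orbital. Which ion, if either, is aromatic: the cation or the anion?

The anion

In either ion the ring is fully conjugated: every atom, including the new sp² carbon, supplies a p orbital.
Cation: 4 × 2 + 0 = 8 π electrons → 4(2), antiaromatic.
Anion: 4 × 2 + 2 = 10 π electrons → 4(2)+2, aromatic.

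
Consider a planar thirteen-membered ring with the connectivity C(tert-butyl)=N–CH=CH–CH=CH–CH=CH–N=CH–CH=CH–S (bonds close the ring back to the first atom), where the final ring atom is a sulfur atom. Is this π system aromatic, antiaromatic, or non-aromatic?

Aromatic

Every ring atom contributes a p orbital perpendicular to the ring (every atom in a ring double bond is sp² and brings one electron to the p orbital; each =N– nitrogen is pyridine-type (lone pair in the sp² plane, one electron in the p orbital); the sulfur donates one lone pair from its p orbital), so the π system is cyclic and fully conjugated.
Counting π electrons: 6 × 2 = 12 from the double-bond units + 2 from the S atom = 14.
With 14 π electrons (n = 3), the Hückel 4n+2 condition holds.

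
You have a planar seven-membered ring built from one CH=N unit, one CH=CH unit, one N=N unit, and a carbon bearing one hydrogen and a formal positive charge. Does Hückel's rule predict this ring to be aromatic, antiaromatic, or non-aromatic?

Aromatic

Check conjugation: the double-bond atoms are sp², each contributing one p electron; each =N– nitrogen is pyridine-type (lone pair in the sp² plane, one electron in the p orbital); the carbocation has an empty p orbital — every position has a p orbital, so the cyclic π system is continuous.
Adding the contributions, 3 × 2 = 6 from the double-bond units + 0 from the CH(+) atom = 6.
That gives a 4n+2 count (6, n = 1).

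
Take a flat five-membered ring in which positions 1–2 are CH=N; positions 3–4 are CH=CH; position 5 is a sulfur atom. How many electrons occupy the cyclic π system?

6

The p orbitals form a continuous loop: each doubly-bonded ring atom is sp² with one p-orbital electron; each sp² =N– keeps its lone pair in-plane and puts one electron into the π system; the sulfur donates one lone pair from its p orbital. The ring is fully conjugated.
Counting π electrons: 2 × 2 = 4 from the double-bond units + 2 from the S atom = 6.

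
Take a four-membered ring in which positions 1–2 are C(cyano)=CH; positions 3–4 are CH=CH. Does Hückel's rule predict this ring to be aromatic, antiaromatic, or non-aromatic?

The p orbitals form a continuous loop: the double-bond atoms are sp², each contributing one p electron. The ring is fully conjugated.
π-electron count: 2 × 2 = 4 from the 2 double-bond units.
With 4 = 4·1 π electrons, Hückel's rule classifies the planar ring as antiaromatic.

Antiaromatic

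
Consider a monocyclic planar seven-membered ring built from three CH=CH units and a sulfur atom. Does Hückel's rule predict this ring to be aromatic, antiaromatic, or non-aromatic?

Antiaromatic

The p orbitals form a continuous loop: the double-bond atoms are sp², each contributing one p electron; the sulfur donates one lone pair from its p orbital. The ring is fully conjugated.
Counting π electrons: 3 × 2 = 6 from the double-bond units + 2 from the S atom = 8.
8 is a 4n count (n = 2), so the planar conjugated ring is antiaromatic.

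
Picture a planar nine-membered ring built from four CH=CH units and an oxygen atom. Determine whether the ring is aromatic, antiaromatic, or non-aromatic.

Aromatic

Every ring atom contributes a p orbital perpendicular to the ring (the double-bond atoms are sp², each contributing one p electron; the oxygen donates one lone pair from its p orbital), so the π system is cyclic and fully conjugated.
π-electron count: 4 × 2 = 8 from the double-bond units + 2 from the O atom = 10.
Since 10 = 4·2 + 2, the ring meets the 4n+2 criterion.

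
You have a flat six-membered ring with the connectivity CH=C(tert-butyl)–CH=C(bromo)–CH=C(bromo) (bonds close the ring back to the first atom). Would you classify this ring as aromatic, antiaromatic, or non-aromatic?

Every ring atom contributes a p orbital perpendicular to the ring (each doubly-bonded ring atom is sp² with one p-orbital electron), so the π system is cyclic and fully conjugated.
Counting π electrons: 3 × 2 = 6 from the 3 double-bond units.
6 = 4(1) + 2, which satisfies Hückel's 4n+2 rule.

Aromatic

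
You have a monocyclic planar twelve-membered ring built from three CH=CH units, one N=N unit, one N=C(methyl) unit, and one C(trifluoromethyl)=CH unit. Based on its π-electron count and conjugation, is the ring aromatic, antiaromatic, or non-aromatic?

Check conjugation: every atom in a ring double bond is sp² and brings one electron to the p orbital; each sp² =N– keeps its lone pair in-plane and puts one electron into the π system — every position has a p orbital, so the cyclic π system is continuous.
Counting π electrons: 6 × 2 = 12 from the 6 double-bond units.
12 = 4(3); a planar, fully conjugated 4n system is antiaromatic.

Antiaromatic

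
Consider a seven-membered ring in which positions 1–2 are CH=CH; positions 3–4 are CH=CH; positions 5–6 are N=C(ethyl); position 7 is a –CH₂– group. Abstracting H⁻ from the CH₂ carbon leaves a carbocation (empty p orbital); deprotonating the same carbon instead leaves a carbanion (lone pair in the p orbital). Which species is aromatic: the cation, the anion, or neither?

The cation

In both ions every ring atom is sp² and contributes a p orbital, so both rings are fully conjugated.
Cation: 3 × 2 + 0 = 6 π electrons → 4(1)+2, aromatic.
Anion: 3 × 2 + 2 = 8 π electrons → 4(2), antiaromatic.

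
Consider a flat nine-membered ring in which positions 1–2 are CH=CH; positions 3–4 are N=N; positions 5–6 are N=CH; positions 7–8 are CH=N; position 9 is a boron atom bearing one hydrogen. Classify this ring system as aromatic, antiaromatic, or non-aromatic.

The p orbitals form a continuous loop: every atom in a ring double bond is sp² and brings one electron to the p orbital; the doubly-bonded nitrogens are pyridine-type — their lone pairs lie in the ring plane, leaving one electron in the p orbital; the boron has an empty p orbital. The ring is fully conjugated.
π-electron count: 4 × 2 = 8 from the double-bond units + 0 from the BH atom = 8.
With 8 = 4·2 π electrons, Hückel's rule classifies the planar ring as antiaromatic.

Antiaromatic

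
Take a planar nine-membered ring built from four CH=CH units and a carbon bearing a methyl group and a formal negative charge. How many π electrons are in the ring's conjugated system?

Check conjugation: every atom in a ring double bond is sp² and brings one electron to the p orbital; the carbanion's lone pair occupies the p orbital — every position has a p orbital, so the cyclic π system is continuous.
Adding the contributions, 4 × 2 = 8 from the double-bond units + 2 from the C(methyl)(-) atom = 10.

10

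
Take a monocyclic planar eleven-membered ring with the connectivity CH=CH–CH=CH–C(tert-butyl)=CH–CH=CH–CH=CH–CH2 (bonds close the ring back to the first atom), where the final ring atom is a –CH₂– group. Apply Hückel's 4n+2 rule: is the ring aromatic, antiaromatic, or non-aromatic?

At the CH2 position, the tetrahedral CH₂ carbon is sp³ and has no p orbital in the ring π system; the ring's p-orbital overlap is broken there.
A ring that is not fully conjugated cannot be aromatic or antiaromatic regardless of its π-electron count.

Non-aromatic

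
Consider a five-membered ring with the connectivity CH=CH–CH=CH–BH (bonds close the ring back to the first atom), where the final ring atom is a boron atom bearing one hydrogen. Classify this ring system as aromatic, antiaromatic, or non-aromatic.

Antiaromatic

The p orbitals form a continuous loop: each doubly-bonded ring atom is sp² with one p-orbital electron; the boron has an empty p orbital. The ring is fully conjugated.
Tallying contributions gives 2 × 2 = 4 from the double-bond units + 0 from the BH atom = 4.
4 is a 4n count (n = 1), so the planar conjugated ring is antiaromatic.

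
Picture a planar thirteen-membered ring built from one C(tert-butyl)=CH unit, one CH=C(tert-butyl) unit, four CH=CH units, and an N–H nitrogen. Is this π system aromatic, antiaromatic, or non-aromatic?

Aromatic

Check conjugation: every atom in a ring double bond is sp² and brings one electron to the p orbital; the pyrrole-type nitrogen donates its lone pair from the p orbital — every position has a p orbital, so the cyclic π system is continuous.
Tallying contributions gives 6 × 2 = 12 from the double-bond units + 2 from the NH atom = 14.
Since 14 = 4·3 + 2, the ring meets the 4n+2 criterion.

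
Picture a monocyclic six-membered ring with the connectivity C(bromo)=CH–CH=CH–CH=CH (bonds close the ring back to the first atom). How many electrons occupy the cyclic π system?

Check conjugation: every atom in a ring double bond is sp² and brings one electron to the p orbital — every position has a p orbital, so the cyclic π system is continuous.
Counting π electrons: 3 × 2 = 6 from the 3 double-bond units.

6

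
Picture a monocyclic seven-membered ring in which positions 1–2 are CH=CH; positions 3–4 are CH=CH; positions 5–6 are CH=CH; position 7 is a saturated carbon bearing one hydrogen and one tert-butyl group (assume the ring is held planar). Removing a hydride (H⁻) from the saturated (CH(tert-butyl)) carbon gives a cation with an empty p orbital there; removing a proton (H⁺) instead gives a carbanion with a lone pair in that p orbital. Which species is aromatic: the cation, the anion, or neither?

Once that carbon is sp², every ring atom has a p orbital and both ions are fully conjugated.
Cation: 3 × 2 + 0 = 6 π electrons → 4(1)+2, aromatic.
Anion: 3 × 2 + 2 = 8 π electrons → 4(2), antiaromatic.

The cation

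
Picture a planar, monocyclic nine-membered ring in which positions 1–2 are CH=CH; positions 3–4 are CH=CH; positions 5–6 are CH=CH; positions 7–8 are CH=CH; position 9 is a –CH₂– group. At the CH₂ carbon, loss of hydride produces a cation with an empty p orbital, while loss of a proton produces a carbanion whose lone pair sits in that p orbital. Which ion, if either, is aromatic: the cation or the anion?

In both ions every ring atom is sp² and contributes a p orbital, so both rings are fully conjugated.
Cation: 4 × 2 + 0 = 8 π electrons → 4(2), antiaromatic.
Anion: 4 × 2 + 2 = 10 π electrons → 4(2)+2, aromatic.

The anion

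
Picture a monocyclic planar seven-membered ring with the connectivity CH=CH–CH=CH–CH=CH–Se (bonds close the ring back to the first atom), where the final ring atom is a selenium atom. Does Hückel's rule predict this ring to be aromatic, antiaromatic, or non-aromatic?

Antiaromatic

Check conjugation: the double-bond atoms are sp², each contributing one p electron; the selenium donates one lone pair from its p orbital — every position has a p orbital, so the cyclic π system is continuous.
Tallying contributions gives 3 × 2 = 6 from the double-bond units + 2 from the Se atom = 8.
8 is a 4n count (n = 2), so the planar conjugated ring is antiaromatic.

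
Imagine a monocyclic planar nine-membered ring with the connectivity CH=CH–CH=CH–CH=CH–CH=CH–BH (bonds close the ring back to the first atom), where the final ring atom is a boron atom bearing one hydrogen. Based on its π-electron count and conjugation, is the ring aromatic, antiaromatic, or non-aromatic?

Antiaromatic

The p orbitals form a continuous loop: every atom in a ring double bond is sp² and brings one electron to the p orbital; the boron has an empty p orbital. The ring is fully conjugated.
π-electron count: 4 × 2 = 8 from the double-bond units + 0 from the BH atom = 8.
A 4n π count (8, n = 2) in a planar conjugated ring means antiaromatic.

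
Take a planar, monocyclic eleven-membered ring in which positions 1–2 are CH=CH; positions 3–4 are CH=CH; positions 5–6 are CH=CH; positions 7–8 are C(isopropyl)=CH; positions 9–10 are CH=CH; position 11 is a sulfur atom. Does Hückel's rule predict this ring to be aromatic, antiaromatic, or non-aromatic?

The p orbitals form a continuous loop: each doubly-bonded ring atom is sp² with one p-orbital electron; the sulfur donates one lone pair from its p orbital. The ring is fully conjugated.
Adding the contributions, 5 × 2 = 10 from the double-bond units + 2 from the S atom = 12.
A 4n π count (12, n = 3) in a planar conjugated ring means antiaromatic.

Antiaromatic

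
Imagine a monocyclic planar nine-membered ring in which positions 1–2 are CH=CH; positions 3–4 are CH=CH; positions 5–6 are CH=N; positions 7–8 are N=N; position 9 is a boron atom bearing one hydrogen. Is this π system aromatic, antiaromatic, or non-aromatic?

Antiaromatic

All ring atoms are sp² and supply a p orbital to the ring (every atom in a ring double bond is sp² and brings one electron to the p orbital; each =N– nitrogen is pyridine-type (lone pair in the sp² plane, one electron in the p orbital); the boron has an empty p orbital); the conjugation is uninterrupted.
Adding the contributions, 4 × 2 = 8 from the double-bond units + 0 from the BH atom = 8.
A 4n π count (8, n = 2) in a planar conjugated ring means antiaromatic.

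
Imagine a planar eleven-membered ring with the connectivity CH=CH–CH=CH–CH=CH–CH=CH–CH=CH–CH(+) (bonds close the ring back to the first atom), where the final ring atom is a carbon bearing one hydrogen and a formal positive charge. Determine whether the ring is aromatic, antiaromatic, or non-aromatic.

Every ring atom contributes a p orbital perpendicular to the ring (each doubly-bonded ring atom is sp² with one p-orbital electron; the carbocation has an empty p orbital), so the π system is cyclic and fully conjugated.
π-electron count: 5 × 2 = 10 from the double-bond units + 0 from the CH(+) atom = 10.
That gives a 4n+2 count (10, n = 2).

Aromatic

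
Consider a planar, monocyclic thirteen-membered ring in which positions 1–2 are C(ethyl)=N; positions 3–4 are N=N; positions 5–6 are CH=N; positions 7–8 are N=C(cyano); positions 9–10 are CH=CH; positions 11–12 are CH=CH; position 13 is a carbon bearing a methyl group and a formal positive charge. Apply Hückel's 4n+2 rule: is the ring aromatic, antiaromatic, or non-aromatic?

Antiaromatic

All ring atoms are sp² and supply a p orbital to the ring (every atom in a ring double bond is sp² and brings one electron to the p orbital; each =N– nitrogen is pyridine-type (lone pair in the sp² plane, one electron in the p orbital); the carbocation has an empty p orbital); the conjugation is uninterrupted.
Counting π electrons: 6 × 2 = 12 from the double-bond units + 0 from the C(methyl)(+) atom = 12.
12 = 4(3); a planar, fully conjugated 4n system is antiaromatic.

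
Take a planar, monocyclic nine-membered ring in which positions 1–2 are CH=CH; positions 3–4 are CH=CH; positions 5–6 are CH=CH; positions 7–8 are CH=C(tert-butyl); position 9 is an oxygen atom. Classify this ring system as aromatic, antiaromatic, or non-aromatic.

Aromatic

All ring atoms are sp² and supply a p orbital to the ring (every atom in a ring double bond is sp² and brings one electron to the p orbital; the oxygen donates one lone pair from its p orbital); the conjugation is uninterrupted.
π-electron count: 4 × 2 = 8 from the double-bond units + 2 from the O atom = 10.
10 = 4(2) + 2, which satisfies Hückel's 4n+2 rule.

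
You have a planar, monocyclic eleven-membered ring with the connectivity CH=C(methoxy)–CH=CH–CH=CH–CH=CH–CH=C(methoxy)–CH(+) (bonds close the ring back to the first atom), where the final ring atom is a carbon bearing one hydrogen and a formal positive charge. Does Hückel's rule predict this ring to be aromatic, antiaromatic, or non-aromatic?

The p orbitals form a continuous loop: each doubly-bonded ring atom is sp² with one p-orbital electron; the carbocation has an empty p orbital. The ring is fully conjugated.
Counting π electrons: 5 × 2 = 10 from the double-bond units + 0 from the CH(+) atom = 10.
That gives a 4n+2 count (10, n = 2).

Aromatic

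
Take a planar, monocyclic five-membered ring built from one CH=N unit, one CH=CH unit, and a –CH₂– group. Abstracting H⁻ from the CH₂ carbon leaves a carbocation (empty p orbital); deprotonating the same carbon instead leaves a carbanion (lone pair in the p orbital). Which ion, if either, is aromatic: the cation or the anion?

The anion

Once that carbon is sp², every ring atom has a p orbital and both ions are fully conjugated.
Cation: 2 × 2 + 0 = 4 π electrons → 4(1), antiaromatic.
Anion: 2 × 2 + 2 = 6 π electrons → 4(1)+2, aromatic.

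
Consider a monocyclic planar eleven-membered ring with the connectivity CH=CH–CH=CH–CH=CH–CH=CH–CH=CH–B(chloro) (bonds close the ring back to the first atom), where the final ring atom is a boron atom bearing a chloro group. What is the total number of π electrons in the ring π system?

10

The p orbitals form a continuous loop: each doubly-bonded ring atom is sp² with one p-orbital electron; the boron has an empty p orbital. The ring is fully conjugated.
Counting π electrons: 5 × 2 = 10 from the double-bond units + 0 from the B(chloro) atom = 10.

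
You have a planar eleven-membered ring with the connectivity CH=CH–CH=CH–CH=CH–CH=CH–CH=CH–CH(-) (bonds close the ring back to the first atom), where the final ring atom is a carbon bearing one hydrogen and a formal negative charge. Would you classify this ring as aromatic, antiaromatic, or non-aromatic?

Check conjugation: the double-bond atoms are sp², each contributing one p electron; the carbanion's lone pair occupies the p orbital — every position has a p orbital, so the cyclic π system is continuous.
Counting π electrons: 5 × 2 = 10 from the double-bond units + 2 from the CH(-) atom = 12.
12 is a 4n count (n = 3), so the planar conjugated ring is antiaromatic.

Antiaromatic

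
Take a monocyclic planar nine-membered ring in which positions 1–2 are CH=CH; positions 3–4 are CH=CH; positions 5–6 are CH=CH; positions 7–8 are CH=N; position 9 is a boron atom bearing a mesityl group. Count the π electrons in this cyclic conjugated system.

Check conjugation: the double-bond atoms are sp², each contributing one p electron; the doubly-bonded nitrogens are pyridine-type — their lone pairs lie in the ring plane, leaving one electron in the p orbital; the boron has an empty p orbital — every position has a p orbital, so the cyclic π system is continuous.
Adding the contributions, 4 × 2 = 8 from the double-bond units + 0 from the B(mesityl) atom = 8.

8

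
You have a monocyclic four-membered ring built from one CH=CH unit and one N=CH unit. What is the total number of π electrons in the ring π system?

Every ring atom contributes a p orbital perpendicular to the ring (every atom in a ring double bond is sp² and brings one electron to the p orbital; each sp² =N– keeps its lone pair in-plane and puts one electron into the π system), so the π system is cyclic and fully conjugated.
Counting π electrons: 2 × 2 = 4 from the 2 double-bond units.

4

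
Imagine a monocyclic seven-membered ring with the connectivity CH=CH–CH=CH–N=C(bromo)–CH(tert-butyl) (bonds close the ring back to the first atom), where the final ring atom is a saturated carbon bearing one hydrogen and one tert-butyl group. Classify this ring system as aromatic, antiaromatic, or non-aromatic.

The CH(tert-butyl) position has four σ bonds — that saturated carbon is sp³ and has no p orbital in the ring π system — so the cyclic conjugation is interrupted.
A ring that is not fully conjugated cannot be aromatic or antiaromatic regardless of its π-electron count.

Non-aromatic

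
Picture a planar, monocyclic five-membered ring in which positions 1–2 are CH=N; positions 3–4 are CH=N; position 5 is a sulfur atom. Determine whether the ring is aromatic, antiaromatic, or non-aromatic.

All ring atoms are sp² and supply a p orbital to the ring (each doubly-bonded ring atom is sp² with one p-orbital electron; the doubly-bonded nitrogens are pyridine-type — their lone pairs lie in the ring plane, leaving one electron in the p orbital; the sulfur donates one lone pair from its p orbital); the conjugation is uninterrupted.
Counting π electrons: 2 × 2 = 4 from the double-bond units + 2 from the S atom = 6.
With 6 π electrons (n = 1), the Hückel 4n+2 condition holds.

Aromatic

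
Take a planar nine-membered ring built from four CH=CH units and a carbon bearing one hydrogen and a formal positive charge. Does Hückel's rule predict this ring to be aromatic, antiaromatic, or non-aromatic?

Antiaromatic

Every ring atom contributes a p orbital perpendicular to the ring (the double-bond atoms are sp², each contributing one p electron; the carbocation has an empty p orbital), so the π system is cyclic and fully conjugated.
Adding the contributions, 4 × 2 = 8 from the double-bond units + 0 from the CH(+) atom = 8.
With 8 = 4·2 π electrons, Hückel's rule classifies the planar ring as antiaromatic.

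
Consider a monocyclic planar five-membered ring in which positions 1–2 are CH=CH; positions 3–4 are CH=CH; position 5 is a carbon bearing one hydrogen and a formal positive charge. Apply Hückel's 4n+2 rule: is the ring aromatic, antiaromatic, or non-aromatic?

Antiaromatic

Check conjugation: every atom in a ring double bond is sp² and brings one electron to the p orbital; the carbocation has an empty p orbital — every position has a p orbital, so the cyclic π system is continuous.
Counting π electrons: 2 × 2 = 4 from the double-bond units + 0 from the CH(+) atom = 4.
A 4n π count (4, n = 1) in a planar conjugated ring means antiaromatic.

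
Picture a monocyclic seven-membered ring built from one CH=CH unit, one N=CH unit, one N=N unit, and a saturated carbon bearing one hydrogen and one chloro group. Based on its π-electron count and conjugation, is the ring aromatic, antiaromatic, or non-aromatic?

At the CH(chloro) position, that saturated carbon is sp³ and has no p orbital in the ring π system; the ring's p-orbital overlap is broken there.
Broken conjugation rules out both aromaticity and antiaromaticity.

Non-aromatic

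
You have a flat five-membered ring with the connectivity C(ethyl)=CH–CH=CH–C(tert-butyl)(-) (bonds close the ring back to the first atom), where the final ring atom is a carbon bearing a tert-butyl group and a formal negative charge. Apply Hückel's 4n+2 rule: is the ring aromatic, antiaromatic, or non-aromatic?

Check conjugation: the double-bond atoms are sp², each contributing one p electron; the carbanion's lone pair occupies the p orbital — every position has a p orbital, so the cyclic π system is continuous.
Counting π electrons: 2 × 2 = 4 from the double-bond units + 2 from the C(tert-butyl)(-) atom = 6.
6 = 4(1) + 2, which satisfies Hückel's 4n+2 rule.

Aromatic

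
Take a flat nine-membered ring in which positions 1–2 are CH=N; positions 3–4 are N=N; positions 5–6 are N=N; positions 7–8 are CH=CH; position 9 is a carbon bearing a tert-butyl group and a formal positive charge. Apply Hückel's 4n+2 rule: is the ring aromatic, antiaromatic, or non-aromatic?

All ring atoms are sp² and supply a p orbital to the ring (the double-bond atoms are sp², each contributing one p electron; each sp² =N– keeps its lone pair in-plane and puts one electron into the π system; the carbocation has an empty p orbital); the conjugation is uninterrupted.
π-electron count: 4 × 2 = 8 from the double-bond units + 0 from the C(tert-butyl)(+) atom = 8.
A 4n π count (8, n = 2) in a planar conjugated ring means antiaromatic.

Antiaromatic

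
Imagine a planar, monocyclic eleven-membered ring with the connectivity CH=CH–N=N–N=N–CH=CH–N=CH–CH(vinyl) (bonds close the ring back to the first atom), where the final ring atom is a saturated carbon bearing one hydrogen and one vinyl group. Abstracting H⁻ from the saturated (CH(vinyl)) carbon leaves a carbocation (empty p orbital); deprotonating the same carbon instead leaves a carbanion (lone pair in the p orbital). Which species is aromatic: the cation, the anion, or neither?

Both ions have a continuous loop of p orbitals — each ring atom is sp².
Cation: 5 × 2 + 0 = 10 π electrons → 4(2)+2, aromatic.
Anion: 5 × 2 + 2 = 12 π electrons → 4(3), antiaromatic.

The cation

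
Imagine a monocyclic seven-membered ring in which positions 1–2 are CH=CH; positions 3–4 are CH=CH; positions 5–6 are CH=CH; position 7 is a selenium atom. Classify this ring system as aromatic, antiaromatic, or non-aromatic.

The p orbitals form a continuous loop: each doubly-bonded ring atom is sp² with one p-orbital electron; the selenium donates one lone pair from its p orbital. The ring is fully conjugated.
π-electron count: 3 × 2 = 6 from the double-bond units + 2 from the Se atom = 8.
8 is a 4n count (n = 2), so the planar conjugated ring is antiaromatic.

Antiaromatic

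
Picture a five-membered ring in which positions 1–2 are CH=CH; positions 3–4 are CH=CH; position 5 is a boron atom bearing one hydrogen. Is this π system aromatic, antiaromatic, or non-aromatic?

Antiaromatic

Every ring atom contributes a p orbital perpendicular to the ring (every atom in a ring double bond is sp² and brings one electron to the p orbital; the boron has an empty p orbital), so the π system is cyclic and fully conjugated.
Tallying contributions gives 2 × 2 = 4 from the double-bond units + 0 from the BH atom = 4.
With 4 = 4·1 π electrons, Hückel's rule classifies the planar ring as antiaromatic.
(This ring is borole.)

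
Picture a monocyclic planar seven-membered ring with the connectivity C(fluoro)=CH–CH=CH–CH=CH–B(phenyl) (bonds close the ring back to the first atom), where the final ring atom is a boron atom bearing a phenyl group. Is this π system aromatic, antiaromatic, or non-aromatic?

Every ring atom contributes a p orbital perpendicular to the ring (each doubly-bonded ring atom is sp² with one p-orbital electron; the boron has an empty p orbital), so the π system is cyclic and fully conjugated.
Counting π electrons: 3 × 2 = 6 from the double-bond units + 0 from the B(phenyl) atom = 6.
That gives a 4n+2 count (6, n = 1).

Aromatic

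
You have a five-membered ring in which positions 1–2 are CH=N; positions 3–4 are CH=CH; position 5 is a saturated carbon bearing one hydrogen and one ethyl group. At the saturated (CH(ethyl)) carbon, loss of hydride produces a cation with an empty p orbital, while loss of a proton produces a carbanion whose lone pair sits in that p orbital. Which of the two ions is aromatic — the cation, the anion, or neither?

Once that carbon is sp², every ring atom has a p orbital and both ions are fully conjugated.
Cation: 2 × 2 + 0 = 4 π electrons → 4(1), antiaromatic.
Anion: 2 × 2 + 2 = 6 π electrons → 4(1)+2, aromatic.

The anion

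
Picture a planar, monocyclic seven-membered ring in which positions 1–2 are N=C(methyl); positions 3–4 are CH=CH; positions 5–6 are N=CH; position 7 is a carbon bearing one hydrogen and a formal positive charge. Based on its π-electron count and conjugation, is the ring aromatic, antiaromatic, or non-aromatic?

Aromatic

All ring atoms are sp² and supply a p orbital to the ring (each doubly-bonded ring atom is sp² with one p-orbital electron; the doubly-bonded nitrogens are pyridine-type — their lone pairs lie in the ring plane, leaving one electron in the p orbital; the carbocation has an empty p orbital); the conjugation is uninterrupted.
π-electron count: 3 × 2 = 6 from the double-bond units + 0 from the CH(+) atom = 6.
With 6 π electrons (n = 1), the Hückel 4n+2 condition holds.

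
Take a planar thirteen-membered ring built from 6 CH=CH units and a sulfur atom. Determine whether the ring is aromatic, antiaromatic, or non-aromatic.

Aromatic

Every ring atom contributes a p orbital perpendicular to the ring (the double-bond atoms are sp², each contributing one p electron; the sulfur donates one lone pair from its p orbital), so the π system is cyclic and fully conjugated.
Counting π electrons: 6 × 2 = 12 from the double-bond units + 2 from the S atom = 14.
With 14 π electrons (n = 3), the Hückel 4n+2 condition holds.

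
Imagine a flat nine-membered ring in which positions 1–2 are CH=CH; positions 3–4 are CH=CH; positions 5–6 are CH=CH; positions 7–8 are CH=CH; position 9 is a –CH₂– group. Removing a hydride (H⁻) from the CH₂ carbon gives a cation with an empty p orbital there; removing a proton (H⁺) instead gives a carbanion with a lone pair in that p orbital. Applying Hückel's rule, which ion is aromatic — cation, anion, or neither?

In either ion the ring is fully conjugated: every atom, including the new sp² carbon, supplies a p orbital.
Cation: 4 × 2 + 0 = 8 π electrons → 4(2), antiaromatic.
Anion: 4 × 2 + 2 = 10 π electrons → 4(2)+2, aromatic.

The anion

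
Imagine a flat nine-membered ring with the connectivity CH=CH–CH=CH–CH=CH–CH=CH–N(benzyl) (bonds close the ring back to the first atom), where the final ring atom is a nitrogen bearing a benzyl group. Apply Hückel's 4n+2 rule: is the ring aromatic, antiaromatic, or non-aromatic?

The p orbitals form a continuous loop: every atom in a ring double bond is sp² and brings one electron to the p orbital; the pyrrole-type nitrogen donates its lone pair from the p orbital. The ring is fully conjugated.
Adding the contributions, 4 × 2 = 8 from the double-bond units + 2 from the N(benzyl) atom = 10.
Since 10 = 4·2 + 2, the ring meets the 4n+2 criterion.

Aromatic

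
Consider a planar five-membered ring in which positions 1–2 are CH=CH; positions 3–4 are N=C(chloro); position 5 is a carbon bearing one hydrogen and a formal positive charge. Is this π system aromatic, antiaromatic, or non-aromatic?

The p orbitals form a continuous loop: the double-bond atoms are sp², each contributing one p electron; each =N– nitrogen is pyridine-type (lone pair in the sp² plane, one electron in the p orbital); the carbocation has an empty p orbital. The ring is fully conjugated.
Counting π electrons: 2 × 2 = 4 from the double-bond units + 0 from the CH(+) atom = 4.
4 = 4(1); a planar, fully conjugated 4n system is antiaromatic.

Antiaromatic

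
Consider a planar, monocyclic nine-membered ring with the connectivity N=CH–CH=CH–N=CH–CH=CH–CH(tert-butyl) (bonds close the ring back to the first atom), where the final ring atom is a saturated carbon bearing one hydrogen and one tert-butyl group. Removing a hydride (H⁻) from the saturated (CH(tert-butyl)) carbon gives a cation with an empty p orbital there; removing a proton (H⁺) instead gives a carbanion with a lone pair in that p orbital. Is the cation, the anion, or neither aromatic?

The anion

In either ion the ring is fully conjugated: every atom, including the new sp² carbon, supplies a p orbital.
Cation: 4 × 2 + 0 = 8 π electrons → 4(2), antiaromatic.
Anion: 4 × 2 + 2 = 10 π electrons → 4(2)+2, aromatic.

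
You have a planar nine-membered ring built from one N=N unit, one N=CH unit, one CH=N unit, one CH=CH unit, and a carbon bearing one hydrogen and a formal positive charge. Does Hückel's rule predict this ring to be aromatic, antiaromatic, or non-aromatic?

Antiaromatic

All ring atoms are sp² and supply a p orbital to the ring (every atom in a ring double bond is sp² and brings one electron to the p orbital; the doubly-bonded nitrogens are pyridine-type — their lone pairs lie in the ring plane, leaving one electron in the p orbital; the carbocation has an empty p orbital); the conjugation is uninterrupted.
Adding the contributions, 4 × 2 = 8 from the double-bond units + 0 from the CH(+) atom = 8.
A 4n π count (8, n = 2) in a planar conjugated ring means antiaromatic.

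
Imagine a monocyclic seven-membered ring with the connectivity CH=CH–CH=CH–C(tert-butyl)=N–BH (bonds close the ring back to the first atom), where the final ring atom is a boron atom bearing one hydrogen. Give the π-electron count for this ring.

6

Check conjugation: the double-bond atoms are sp², each contributing one p electron; each sp² =N– keeps its lone pair in-plane and puts one electron into the π system; the boron has an empty p orbital — every position has a p orbital, so the cyclic π system is continuous.
Adding the contributions, 3 × 2 = 6 from the double-bond units + 0 from the BH atom = 6.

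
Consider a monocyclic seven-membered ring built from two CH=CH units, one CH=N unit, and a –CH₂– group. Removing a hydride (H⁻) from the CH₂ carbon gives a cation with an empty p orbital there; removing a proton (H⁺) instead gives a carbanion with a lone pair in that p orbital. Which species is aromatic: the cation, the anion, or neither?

The cation

In either ion the ring is fully conjugated: every atom, including the new sp² carbon, supplies a p orbital.
Cation: 3 × 2 + 0 = 6 π electrons → 4(1)+2, aromatic.
Anion: 3 × 2 + 2 = 8 π electrons → 4(2), antiaromatic.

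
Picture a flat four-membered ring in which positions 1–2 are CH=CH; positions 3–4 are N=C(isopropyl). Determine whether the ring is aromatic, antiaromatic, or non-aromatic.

Every ring atom contributes a p orbital perpendicular to the ring (every atom in a ring double bond is sp² and brings one electron to the p orbital; the doubly-bonded nitrogens are pyridine-type — their lone pairs lie in the ring plane, leaving one electron in the p orbital), so the π system is cyclic and fully conjugated.
Counting π electrons: 2 × 2 = 4 from the 2 double-bond units.
A 4n π count (4, n = 1) in a planar conjugated ring means antiaromatic.

Antiaromatic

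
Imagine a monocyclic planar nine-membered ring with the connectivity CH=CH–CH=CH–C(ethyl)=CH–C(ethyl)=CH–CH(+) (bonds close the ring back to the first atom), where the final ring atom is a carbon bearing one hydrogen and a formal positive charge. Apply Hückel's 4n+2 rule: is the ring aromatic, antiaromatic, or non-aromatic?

Antiaromatic

All ring atoms are sp² and supply a p orbital to the ring (every atom in a ring double bond is sp² and brings one electron to the p orbital; the carbocation has an empty p orbital); the conjugation is uninterrupted.
Adding the contributions, 4 × 2 = 8 from the double-bond units + 0 from the CH(+) atom = 8.
8 is a 4n count (n = 2), so the planar conjugated ring is antiaromatic.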